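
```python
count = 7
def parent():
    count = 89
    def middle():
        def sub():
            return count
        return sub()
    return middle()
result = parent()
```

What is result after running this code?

Step 1: parent() defines count = 89. middle() and sub() have no local count.
Step 2: sub() checks local (none), enclosing middle() (none), enclosing parent() and finds count = 89.
Step 3: result = 89

The answer is 89.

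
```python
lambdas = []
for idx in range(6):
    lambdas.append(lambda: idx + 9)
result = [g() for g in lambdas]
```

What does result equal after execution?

Step 1: All lambdas capture idx by reference. After the loop, idx = 5.
Step 2: Each call returns 5 + 9 = 14.
Step 3: result = [14, 14, 14, 14, 14, 14]

The answer is [14, 14, 14, 14, 14, 14].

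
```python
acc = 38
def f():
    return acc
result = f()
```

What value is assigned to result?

Step 1: acc = 38 is defined in the global scope.
Step 2: f() looks up acc. No local acc exists, so Python checks the global scope via LEGB rule and finds acc = 38.
Step 3: result = 38

The answer is 38.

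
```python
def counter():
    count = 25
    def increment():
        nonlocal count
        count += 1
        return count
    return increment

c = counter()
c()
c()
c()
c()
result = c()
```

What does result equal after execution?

Step 1: counter() creates closure with count = 25.
Step 2: Each c() call increments count via nonlocal. After 5 calls: 25 + 5 = 30.
Step 3: result = 30

The answer is 30.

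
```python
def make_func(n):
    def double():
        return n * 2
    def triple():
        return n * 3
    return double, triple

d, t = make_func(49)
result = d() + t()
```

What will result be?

Step 1: Both closures capture the same n = 49.
Step 2: d() = 49 * 2 = 98, t() = 49 * 3 = 147.
Step 3: result = 98 + 147 = 245

The answer is 245.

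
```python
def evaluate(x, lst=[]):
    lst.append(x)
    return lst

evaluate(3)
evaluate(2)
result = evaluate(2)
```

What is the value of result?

Step 1: Mutable default argument gotcha! The list [] is created once.
Step 2: Each call appends to the SAME list: [3], [3, 2], [3, 2, 2].
Step 3: result = [3, 2, 2]

The answer is [3, 2, 2].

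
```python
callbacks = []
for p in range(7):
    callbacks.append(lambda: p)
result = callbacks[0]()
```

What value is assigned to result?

Step 1: The loop creates 7 lambdas, all referencing the same variable p.
Step 2: After the loop, p = 6 (final value).
Step 3: callbacks[0]() looks up p at call time and finds 6. This is the late binding gotcha. result = 6

The answer is 6.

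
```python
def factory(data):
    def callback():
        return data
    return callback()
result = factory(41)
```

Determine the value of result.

Step 1: factory(41) binds parameter data = 41.
Step 2: callback() looks up data in enclosing scope and finds the parameter data = 41.
Step 3: result = 41

The answer is 41.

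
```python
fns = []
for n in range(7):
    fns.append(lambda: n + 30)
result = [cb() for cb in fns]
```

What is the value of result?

Step 1: All lambdas capture n by reference. After the loop, n = 6.
Step 2: Each call returns 6 + 30 = 36.
Step 3: result = [36, 36, 36, 36, 36, 36, 36]

The answer is [36, 36, 36, 36, 36, 36, 36].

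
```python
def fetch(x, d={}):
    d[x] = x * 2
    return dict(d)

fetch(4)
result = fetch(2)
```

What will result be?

Step 1: Mutable default dict is shared across calls.
Step 2: First call adds 4: 8. Second call adds 2: 4.
Step 3: result = {4: 8, 2: 4}

The answer is {4: 8, 2: 4}.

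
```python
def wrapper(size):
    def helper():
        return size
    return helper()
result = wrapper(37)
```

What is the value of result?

Step 1: wrapper(37) binds parameter size = 37.
Step 2: helper() looks up size in enclosing scope and finds the parameter size = 37.
Step 3: result = 37

The answer is 37.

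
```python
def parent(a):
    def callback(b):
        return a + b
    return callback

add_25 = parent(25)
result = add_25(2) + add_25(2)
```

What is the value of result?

Step 1: add_25 captures a = 25.
Step 2: add_25(2) = 25 + 2 = 27, called twice.
Step 3: result = 27 + 27 = 54

The answer is 54.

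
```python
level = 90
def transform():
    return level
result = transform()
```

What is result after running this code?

Step 1: level = 90 is defined in the global scope.
Step 2: transform() looks up level. No local level exists, so Python checks the global scope via LEGB rule and finds level = 90.
Step 3: result = 90

The answer is 90.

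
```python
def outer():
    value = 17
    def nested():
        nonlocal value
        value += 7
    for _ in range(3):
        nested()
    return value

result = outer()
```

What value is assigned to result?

Step 1: value = 17.
Step 2: nested() is called 3 times in a loop, each adding 7 via nonlocal.
Step 3: value = 17 + 7 * 3 = 38

The answer is 38.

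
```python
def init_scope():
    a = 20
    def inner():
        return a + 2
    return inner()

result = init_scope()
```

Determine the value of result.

Step 1: init_scope() defines a = 20.
Step 2: inner() reads a = 20 from enclosing scope, returns 20 + 2 = 22.
Step 3: result = 22

The answer is 22.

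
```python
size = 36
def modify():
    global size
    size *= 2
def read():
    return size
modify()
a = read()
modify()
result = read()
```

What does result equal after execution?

Step 1: size = 36.
Step 2: First modify(): size = 36 * 2 = 72.
Step 3: Second modify(): size = 72 * 2 = 144.
Step 4: read() returns 144

The answer is 144.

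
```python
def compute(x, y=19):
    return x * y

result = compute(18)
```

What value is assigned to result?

Step 1: compute(18) uses default y = 19.
Step 2: Returns 18 * 19 = 342.
Step 3: result = 342

The answer is 342.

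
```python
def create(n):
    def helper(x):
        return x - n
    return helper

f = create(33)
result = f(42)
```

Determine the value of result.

Step 1: create(33) creates a closure capturing n = 33.
Step 2: f(42) computes 42 - 33 = 9.
Step 3: result = 9

The answer is 9.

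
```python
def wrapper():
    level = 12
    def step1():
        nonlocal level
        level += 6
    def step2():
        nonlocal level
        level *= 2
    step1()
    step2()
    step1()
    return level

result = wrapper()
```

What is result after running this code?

Step 1: level = 12.
Step 2: step1(): level = 12 + 6 = 18.
Step 3: step2(): level = 18 * 2 = 36.
Step 4: step1(): level = 36 + 6 = 42. result = 42

The answer is 42.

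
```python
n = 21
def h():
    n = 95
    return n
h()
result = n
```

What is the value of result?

Step 1: Global n = 21.
Step 2: h() creates local n = 95 (shadow, not modification).
Step 3: After h() returns, global n is unchanged. result = 21

The answer is 21.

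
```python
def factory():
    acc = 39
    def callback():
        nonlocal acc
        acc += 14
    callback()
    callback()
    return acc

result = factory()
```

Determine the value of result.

Step 1: acc starts at 39.
Step 2: callback() is called 2 times, each adding 14.
Step 3: acc = 39 + 14 * 2 = 67

The answer is 67.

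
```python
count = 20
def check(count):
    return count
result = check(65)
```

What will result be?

Step 1: Global count = 20.
Step 2: check(65) takes parameter count = 65, which shadows the global.
Step 3: result = 65

The answer is 65.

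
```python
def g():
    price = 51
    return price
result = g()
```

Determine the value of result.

Step 1: g() defines price = 51 in its local scope.
Step 2: return price finds the local variable price = 51.
Step 3: result = 51

The answer is 51.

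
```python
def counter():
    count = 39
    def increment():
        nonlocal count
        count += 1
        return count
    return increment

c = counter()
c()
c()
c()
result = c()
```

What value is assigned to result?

Step 1: counter() creates closure with count = 39.
Step 2: Each c() call increments count via nonlocal. After 4 calls: 39 + 4 = 43.
Step 3: result = 43

The answer is 43.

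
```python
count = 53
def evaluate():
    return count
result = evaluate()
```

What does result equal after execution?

Step 1: count = 53 is defined in the global scope.
Step 2: evaluate() looks up count. No local count exists, so Python checks the global scope via LEGB rule and finds count = 53.
Step 3: result = 53

The answer is 53.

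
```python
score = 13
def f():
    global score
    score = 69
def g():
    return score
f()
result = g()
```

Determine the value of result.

Step 1: score = 13.
Step 2: f() sets global score = 69.
Step 3: g() reads global score = 69. result = 69

The answer is 69.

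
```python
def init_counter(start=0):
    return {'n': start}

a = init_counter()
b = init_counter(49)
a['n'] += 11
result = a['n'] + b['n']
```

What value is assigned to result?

Step 1: init_counter() returns a new dict each call (immutable default 0).
Step 2: a = {'n': 0}, b = {'n': 49}.
Step 3: a['n'] += 11 = 11. result = 11 + 49 = 60

The answer is 60.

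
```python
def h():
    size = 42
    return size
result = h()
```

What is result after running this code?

Step 1: h() defines size = 42 in its local scope.
Step 2: return size finds the local variable size = 42.
Step 3: result = 42

The answer is 42.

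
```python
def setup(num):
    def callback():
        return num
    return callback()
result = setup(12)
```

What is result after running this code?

Step 1: setup(12) binds parameter num = 12.
Step 2: callback() looks up num in enclosing scope and finds the parameter num = 12.
Step 3: result = 12

The answer is 12.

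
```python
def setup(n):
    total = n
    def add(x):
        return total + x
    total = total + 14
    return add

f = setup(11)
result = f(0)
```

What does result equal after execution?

Step 1: setup(11) sets total = 11, then total = 11 + 14 = 25.
Step 2: Closures capture by reference, so add sees total = 25.
Step 3: f(0) returns 25 + 0 = 25

The answer is 25.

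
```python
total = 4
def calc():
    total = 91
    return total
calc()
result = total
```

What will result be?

Step 1: total = 4 globally.
Step 2: calc() creates a LOCAL total = 91 (no global keyword!).
Step 3: The global total is unchanged. result = 4

The answer is 4.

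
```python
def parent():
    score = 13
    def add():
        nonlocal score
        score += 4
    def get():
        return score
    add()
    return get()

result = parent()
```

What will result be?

Step 1: score = 13. add() modifies it via nonlocal, get() reads it.
Step 2: add() makes score = 13 + 4 = 17.
Step 3: get() returns 17. result = 17

The answer is 17.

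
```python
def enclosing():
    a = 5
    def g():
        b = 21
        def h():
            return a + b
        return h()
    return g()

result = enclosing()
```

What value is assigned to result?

Step 1: enclosing() defines a = 5. g() defines b = 21.
Step 2: h() accesses both from enclosing scopes: a = 5, b = 21.
Step 3: result = 5 + 21 = 26

The answer is 26.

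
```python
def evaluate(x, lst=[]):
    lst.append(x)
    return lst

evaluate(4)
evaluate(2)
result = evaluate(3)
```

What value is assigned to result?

Step 1: Mutable default argument gotcha! The list [] is created once.
Step 2: Each call appends to the SAME list: [4], [4, 2], [4, 2, 3].
Step 3: result = [4, 2, 3]

The answer is [4, 2, 3].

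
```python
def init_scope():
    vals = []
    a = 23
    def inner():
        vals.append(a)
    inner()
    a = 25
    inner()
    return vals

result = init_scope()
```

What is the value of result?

Step 1: a = 23. inner() appends current a to vals.
Step 2: First inner(): appends 23. Then a = 25.
Step 3: Second inner(): appends 25 (closure sees updated a). result = [23, 25]

The answer is [23, 25].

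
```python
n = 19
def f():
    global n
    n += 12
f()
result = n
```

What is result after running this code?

Step 1: n = 19 globally.
Step 2: f() modifies global n: n += 12 = 31.
Step 3: result = 31

The answer is 31.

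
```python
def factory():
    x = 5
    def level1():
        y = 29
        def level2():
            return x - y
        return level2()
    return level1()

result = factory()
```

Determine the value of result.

Step 1: x = 5 in factory. y = 29 in level1.
Step 2: level2() reads x = 5 and y = 29 from enclosing scopes.
Step 3: result = 5 - 29 = -24

The answer is -24.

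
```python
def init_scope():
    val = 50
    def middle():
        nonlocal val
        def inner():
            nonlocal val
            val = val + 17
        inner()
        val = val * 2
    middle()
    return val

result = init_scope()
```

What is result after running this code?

Step 1: val = 50.
Step 2: inner() adds 17: val = 50 + 17 = 67.
Step 3: middle() doubles: val = 67 * 2 = 134.
Step 4: result = 134

The answer is 134.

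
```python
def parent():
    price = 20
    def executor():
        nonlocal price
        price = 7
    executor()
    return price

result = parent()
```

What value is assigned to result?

Step 1: parent() sets price = 20.
Step 2: executor() uses nonlocal to reassign price = 7.
Step 3: result = 7

The answer is 7.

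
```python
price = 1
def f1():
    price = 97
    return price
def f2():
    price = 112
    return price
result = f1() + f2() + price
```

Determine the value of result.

Step 1: Each function shadows global price with its own local.
Step 2: f1() returns 97, f2() returns 112.
Step 3: Global price = 1 is unchanged. result = 97 + 112 + 1 = 210

The answer is 210.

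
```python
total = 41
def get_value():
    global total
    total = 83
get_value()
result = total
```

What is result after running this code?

Step 1: total = 41 globally.
Step 2: get_value() declares global total and sets it to 83.
Step 3: After get_value(), global total = 83. result = 83

The answer is 83.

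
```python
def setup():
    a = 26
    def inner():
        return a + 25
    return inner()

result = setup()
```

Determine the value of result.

Step 1: setup() defines a = 26.
Step 2: inner() reads a = 26 from enclosing scope, returns 26 + 25 = 51.
Step 3: result = 51

The answer is 51.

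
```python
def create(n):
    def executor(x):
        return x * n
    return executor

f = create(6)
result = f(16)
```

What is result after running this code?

Step 1: create(6) creates a closure capturing n = 6.
Step 2: f(16) computes 16 * 6 = 96.
Step 3: result = 96

The answer is 96.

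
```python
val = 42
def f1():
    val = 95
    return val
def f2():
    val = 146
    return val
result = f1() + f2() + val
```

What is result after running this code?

Step 1: Each function shadows global val with its own local.
Step 2: f1() returns 95, f2() returns 146.
Step 3: Global val = 42 is unchanged. result = 95 + 146 + 42 = 283

The answer is 283.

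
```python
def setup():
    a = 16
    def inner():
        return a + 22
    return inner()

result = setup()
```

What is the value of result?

Step 1: setup() defines a = 16.
Step 2: inner() reads a = 16 from enclosing scope, returns 16 + 22 = 38.
Step 3: result = 38

The answer is 38.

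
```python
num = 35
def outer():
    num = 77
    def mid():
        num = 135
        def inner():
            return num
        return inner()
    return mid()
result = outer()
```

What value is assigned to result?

Step 1: Three levels of shadowing: global 35, outer 77, mid 135.
Step 2: inner() finds num = 135 in enclosing mid() scope.
Step 3: result = 135

The answer is 135.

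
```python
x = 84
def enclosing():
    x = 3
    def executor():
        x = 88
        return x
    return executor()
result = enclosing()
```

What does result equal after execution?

Step 1: Three scopes define x: global (84), enclosing (3), executor (88).
Step 2: executor() has its own local x = 88, which shadows both enclosing and global.
Step 3: result = 88 (local wins in LEGB)

The answer is 88.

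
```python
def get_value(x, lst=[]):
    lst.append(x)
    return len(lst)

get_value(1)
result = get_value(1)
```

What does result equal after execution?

Step 1: Mutable default list persists between calls.
Step 2: First call: lst = [1], len = 1. Second call: lst = [1, 1], len = 2.
Step 3: result = 2

The answer is 2.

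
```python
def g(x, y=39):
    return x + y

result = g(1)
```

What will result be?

Step 1: g(1) uses default y = 39.
Step 2: Returns 1 + 39 = 40.
Step 3: result = 40

The answer is 40.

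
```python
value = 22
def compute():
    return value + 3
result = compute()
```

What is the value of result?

Step 1: value = 22 is defined globally.
Step 2: compute() looks up value from global scope = 22, then computes 22 + 3 = 25.
Step 3: result = 25

The answer is 25.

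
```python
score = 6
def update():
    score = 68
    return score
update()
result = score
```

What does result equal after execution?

Step 1: score = 6 globally.
Step 2: update() creates a LOCAL score = 68 (no global keyword!).
Step 3: The global score is unchanged. result = 6

The answer is 6.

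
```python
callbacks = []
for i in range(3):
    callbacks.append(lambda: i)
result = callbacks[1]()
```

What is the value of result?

Step 1: The loop creates 3 lambdas, all referencing the same variable i.
Step 2: After the loop, i = 2 (final value).
Step 3: callbacks[1]() looks up i at call time and finds 2. This is the late binding gotcha. result = 2

The answer is 2.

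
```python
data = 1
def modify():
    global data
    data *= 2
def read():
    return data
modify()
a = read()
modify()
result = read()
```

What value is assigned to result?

Step 1: data = 1.
Step 2: First modify(): data = 1 * 2 = 2.
Step 3: Second modify(): data = 2 * 2 = 4.
Step 4: read() returns 4

The answer is 4.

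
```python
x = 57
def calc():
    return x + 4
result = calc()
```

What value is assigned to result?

Step 1: x = 57 is defined globally.
Step 2: calc() looks up x from global scope = 57, then computes 57 + 4 = 61.
Step 3: result = 61

The answer is 61.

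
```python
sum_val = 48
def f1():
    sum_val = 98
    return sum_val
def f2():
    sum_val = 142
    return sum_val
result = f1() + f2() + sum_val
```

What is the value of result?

Step 1: Each function shadows global sum_val with its own local.
Step 2: f1() returns 98, f2() returns 142.
Step 3: Global sum_val = 48 is unchanged. result = 98 + 142 + 48 = 288

The answer is 288.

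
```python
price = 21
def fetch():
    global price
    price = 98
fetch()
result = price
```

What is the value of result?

Step 1: price = 21 globally.
Step 2: fetch() declares global price and sets it to 98.
Step 3: After fetch(), global price = 98. result = 98

The answer is 98.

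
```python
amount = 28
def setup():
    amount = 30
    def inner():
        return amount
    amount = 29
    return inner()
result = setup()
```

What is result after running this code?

Step 1: setup() sets amount = 30, then later amount = 29.
Step 2: inner() is called after amount is reassigned to 29. Closures capture variables by reference, not by value.
Step 3: result = 29

The answer is 29.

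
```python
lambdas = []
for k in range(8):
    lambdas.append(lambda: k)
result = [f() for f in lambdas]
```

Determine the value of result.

Step 1: All 8 lambdas share the same variable k.
Step 2: After the loop, k = 7.
Step 3: Each call returns 7. result = [7, 7, 7, 7, 7, 7, 7, 7]

The answer is [7, 7, 7, 7, 7, 7, 7, 7].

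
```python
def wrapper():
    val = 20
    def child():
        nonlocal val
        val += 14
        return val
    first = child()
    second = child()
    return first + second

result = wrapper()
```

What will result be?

Step 1: val starts at 20.
Step 2: First call: val = 20 + 14 = 34, returns 34.
Step 3: Second call: val = 34 + 14 = 48, returns 48.
Step 4: result = 34 + 48 = 82

The answer is 82.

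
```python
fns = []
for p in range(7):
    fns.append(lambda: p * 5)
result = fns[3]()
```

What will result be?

Step 1: All lambdas reference the same variable p (late binding).
Step 2: After the loop, p = 6. Every lambda returns p * 5.
Step 3: fns[3]() = 6 * 5 = 30

The answer is 30.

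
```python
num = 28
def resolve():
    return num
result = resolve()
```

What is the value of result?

Step 1: num = 28 is defined in the global scope.
Step 2: resolve() looks up num. No local num exists, so Python checks the global scope via LEGB rule and finds num = 28.
Step 3: result = 28

The answer is 28.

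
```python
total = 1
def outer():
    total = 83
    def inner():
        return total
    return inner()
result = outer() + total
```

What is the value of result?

Step 1: Global total = 1. outer() shadows with total = 83.
Step 2: inner() returns enclosing total = 83. outer() = 83.
Step 3: result = 83 + global total (1) = 84

The answer is 84.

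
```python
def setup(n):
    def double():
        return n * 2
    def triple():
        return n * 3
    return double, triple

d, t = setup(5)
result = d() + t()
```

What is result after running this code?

Step 1: Both closures capture the same n = 5.
Step 2: d() = 5 * 2 = 10, t() = 5 * 3 = 15.
Step 3: result = 10 + 15 = 25

The answer is 25.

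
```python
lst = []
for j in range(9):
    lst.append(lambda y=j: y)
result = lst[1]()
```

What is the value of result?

Step 1: Default argument y=j captures j's value at each iteration.
Step 2: lst[1] captured y = 1 when j was 1.
Step 3: result = 1

The answer is 1.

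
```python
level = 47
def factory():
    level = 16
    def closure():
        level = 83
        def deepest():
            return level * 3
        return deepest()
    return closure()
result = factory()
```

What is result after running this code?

Step 1: deepest() looks up level through LEGB: not local, finds level = 83 in enclosing closure().
Step 2: Returns 83 * 3 = 249.
Step 3: result = 249

The answer is 249.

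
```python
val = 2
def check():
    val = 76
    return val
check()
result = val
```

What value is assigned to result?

Step 1: val = 2 globally.
Step 2: check() creates a LOCAL val = 76 (no global keyword!).
Step 3: The global val is unchanged. result = 2

The answer is 2.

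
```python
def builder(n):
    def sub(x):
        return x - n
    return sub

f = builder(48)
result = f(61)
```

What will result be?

Step 1: builder(48) creates a closure capturing n = 48.
Step 2: f(61) computes 61 - 48 = 13.
Step 3: result = 13

The answer is 13.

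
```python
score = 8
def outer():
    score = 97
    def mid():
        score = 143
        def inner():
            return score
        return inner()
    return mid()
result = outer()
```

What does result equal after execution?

Step 1: Three levels of shadowing: global 8, outer 97, mid 143.
Step 2: inner() finds score = 143 in enclosing mid() scope.
Step 3: result = 143

The answer is 143.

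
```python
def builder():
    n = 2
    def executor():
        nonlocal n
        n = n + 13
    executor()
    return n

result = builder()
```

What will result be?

Step 1: builder() sets n = 2.
Step 2: executor() uses nonlocal to modify n in builder's scope: n = 2 + 13 = 15.
Step 3: builder() returns the modified n = 15

The answer is 15.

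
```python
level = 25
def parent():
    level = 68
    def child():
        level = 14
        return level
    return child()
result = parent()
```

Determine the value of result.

Step 1: Three scopes define level: global (25), parent (68), child (14).
Step 2: child() has its own local level = 14, which shadows both enclosing and global.
Step 3: result = 14 (local wins in LEGB)

The answer is 14.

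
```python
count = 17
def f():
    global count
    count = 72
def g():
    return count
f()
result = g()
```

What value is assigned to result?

Step 1: count = 17.
Step 2: f() sets global count = 72.
Step 3: g() reads global count = 72. result = 72

The answer is 72.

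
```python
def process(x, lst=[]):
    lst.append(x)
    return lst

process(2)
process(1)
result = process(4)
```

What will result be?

Step 1: Mutable default argument gotcha! The list [] is created once.
Step 2: Each call appends to the SAME list: [2], [2, 1], [2, 1, 4].
Step 3: result = [2, 1, 4]

The answer is [2, 1, 4].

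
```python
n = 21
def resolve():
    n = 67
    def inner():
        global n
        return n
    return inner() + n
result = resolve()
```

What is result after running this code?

Step 1: Global n = 21. resolve() shadows with local n = 67.
Step 2: inner() uses global keyword, so inner() returns global n = 21.
Step 3: resolve() returns 21 + 67 = 88

The answer is 88.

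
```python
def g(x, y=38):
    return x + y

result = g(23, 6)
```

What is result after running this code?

Step 1: g(23, 6) overrides default y with 6.
Step 2: Returns 23 + 6 = 29.
Step 3: result = 29

The answer is 29.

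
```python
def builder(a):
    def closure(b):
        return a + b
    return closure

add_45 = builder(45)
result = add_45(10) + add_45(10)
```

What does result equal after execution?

Step 1: add_45 captures a = 45.
Step 2: add_45(10) = 45 + 10 = 55, called twice.
Step 3: result = 55 + 55 = 110

The answer is 110.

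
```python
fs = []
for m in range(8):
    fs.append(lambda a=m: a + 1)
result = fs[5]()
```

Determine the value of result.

Step 1: Default argument a=m captures m's value at definition time.
Step 2: fs[5] was defined when m = 5, so a defaults to 5.
Step 3: result = 5 + 1 = 6 (default arg fixes the late binding issue)

The answer is 6.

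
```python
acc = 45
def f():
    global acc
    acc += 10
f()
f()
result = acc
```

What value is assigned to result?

Step 1: acc = 45.
Step 2: First f(): acc = 45 + 10 = 55.
Step 3: Second f(): acc = 55 + 10 = 65. result = 65

The answer is 65.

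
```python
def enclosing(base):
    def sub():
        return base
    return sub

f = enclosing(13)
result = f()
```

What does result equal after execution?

Step 1: enclosing(13) creates closure capturing base = 13.
Step 2: f() returns the captured base = 13.
Step 3: result = 13

The answer is 13.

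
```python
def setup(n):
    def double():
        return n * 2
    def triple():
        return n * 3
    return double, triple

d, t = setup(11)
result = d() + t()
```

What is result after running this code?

Step 1: Both closures capture the same n = 11.
Step 2: d() = 11 * 2 = 22, t() = 11 * 3 = 33.
Step 3: result = 22 + 33 = 55

The answer is 55.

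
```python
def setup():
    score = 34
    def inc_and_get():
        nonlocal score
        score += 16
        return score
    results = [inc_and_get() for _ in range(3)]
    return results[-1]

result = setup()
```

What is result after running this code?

Step 1: score = 34.
Step 2: Three calls to inc_and_get(), each adding 16.
Step 3: Last value = 34 + 16 * 3 = 82

The answer is 82.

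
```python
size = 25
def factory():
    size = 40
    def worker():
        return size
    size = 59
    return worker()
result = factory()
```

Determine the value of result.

Step 1: factory() sets size = 40, then later size = 59.
Step 2: worker() is called after size is reassigned to 59. Closures capture variables by reference, not by value.
Step 3: result = 59

The answer is 59.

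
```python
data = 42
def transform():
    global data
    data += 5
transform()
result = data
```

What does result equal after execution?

Step 1: data = 42 globally.
Step 2: transform() modifies global data: data += 5 = 47.
Step 3: result = 47

The answer is 47.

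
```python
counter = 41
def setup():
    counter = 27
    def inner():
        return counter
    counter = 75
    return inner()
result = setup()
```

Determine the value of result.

Step 1: setup() sets counter = 27, then later counter = 75.
Step 2: inner() is called after counter is reassigned to 75. Closures capture variables by reference, not by value.
Step 3: result = 75

The answer is 75.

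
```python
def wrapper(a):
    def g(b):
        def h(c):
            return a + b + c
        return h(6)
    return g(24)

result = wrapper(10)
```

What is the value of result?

Step 1: a = 10, b = 24, c = 6 across three nested scopes.
Step 2: h() accesses all three via LEGB rule.
Step 3: result = 10 + 24 + 6 = 40

The answer is 40.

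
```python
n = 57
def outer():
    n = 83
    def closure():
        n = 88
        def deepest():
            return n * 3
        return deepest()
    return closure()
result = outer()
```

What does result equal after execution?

Step 1: deepest() looks up n through LEGB: not local, finds n = 88 in enclosing closure().
Step 2: Returns 88 * 3 = 264.
Step 3: result = 264

The answer is 264.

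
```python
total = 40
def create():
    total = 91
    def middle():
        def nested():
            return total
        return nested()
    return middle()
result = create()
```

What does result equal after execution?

Step 1: create() defines total = 91. middle() and nested() have no local total.
Step 2: nested() checks local (none), enclosing middle() (none), enclosing create() and finds total = 91.
Step 3: result = 91

The answer is 91.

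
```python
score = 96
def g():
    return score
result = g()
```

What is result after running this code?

Step 1: score = 96 is defined in the global scope.
Step 2: g() looks up score. No local score exists, so Python checks the global scope via LEGB rule and finds score = 96.
Step 3: result = 96

The answer is 96.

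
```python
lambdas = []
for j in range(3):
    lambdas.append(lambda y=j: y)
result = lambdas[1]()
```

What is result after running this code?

Step 1: Default argument y=j captures j's value at each iteration.
Step 2: lambdas[1] captured y = 1 when j was 1.
Step 3: result = 1

The answer is 1.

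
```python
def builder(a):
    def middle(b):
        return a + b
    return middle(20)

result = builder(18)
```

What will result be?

Step 1: builder(18) passes a = 18.
Step 2: middle(20) has b = 20, reads a = 18 from enclosing.
Step 3: result = 18 + 20 = 38

The answer is 38.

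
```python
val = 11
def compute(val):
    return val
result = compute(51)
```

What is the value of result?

Step 1: Global val = 11.
Step 2: compute(51) takes parameter val = 51, which shadows the global.
Step 3: result = 51

The answer is 51.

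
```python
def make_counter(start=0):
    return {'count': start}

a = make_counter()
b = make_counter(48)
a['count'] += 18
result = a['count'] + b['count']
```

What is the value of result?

Step 1: make_counter() returns a new dict each call (immutable default 0).
Step 2: a = {'count': 0}, b = {'count': 48}.
Step 3: a['count'] += 18 = 18. result = 18 + 48 = 66

The answer is 66.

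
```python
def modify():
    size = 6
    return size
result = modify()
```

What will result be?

Step 1: modify() defines size = 6 in its local scope.
Step 2: return size finds the local variable size = 6.
Step 3: result = 6

The answer is 6.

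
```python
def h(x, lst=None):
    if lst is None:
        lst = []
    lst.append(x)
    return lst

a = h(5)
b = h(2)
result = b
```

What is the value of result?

Step 1: None default with guard creates a NEW list each call.
Step 2: a = [5] (fresh list). b = [2] (another fresh list).
Step 3: result = [2] (this is the fix for mutable default)

The answer is [2].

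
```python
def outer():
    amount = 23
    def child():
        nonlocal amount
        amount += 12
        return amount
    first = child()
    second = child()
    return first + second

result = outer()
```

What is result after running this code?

Step 1: amount starts at 23.
Step 2: First call: amount = 23 + 12 = 35, returns 35.
Step 3: Second call: amount = 35 + 12 = 47, returns 47.
Step 4: result = 35 + 47 = 82

The answer is 82.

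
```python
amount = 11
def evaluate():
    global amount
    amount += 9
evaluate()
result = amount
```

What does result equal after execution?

Step 1: amount = 11 globally.
Step 2: evaluate() modifies global amount: amount += 9 = 20.
Step 3: result = 20

The answer is 20.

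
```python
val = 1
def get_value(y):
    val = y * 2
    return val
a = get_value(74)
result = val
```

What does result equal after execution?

Step 1: Global val = 1.
Step 2: get_value(74) creates local val = 74 * 2 = 148.
Step 3: Global val unchanged because no global keyword. result = 1

The answer is 1.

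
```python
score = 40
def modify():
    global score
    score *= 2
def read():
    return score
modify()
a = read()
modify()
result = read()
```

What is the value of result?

Step 1: score = 40.
Step 2: First modify(): score = 40 * 2 = 80.
Step 3: Second modify(): score = 80 * 2 = 160.
Step 4: read() returns 160

The answer is 160.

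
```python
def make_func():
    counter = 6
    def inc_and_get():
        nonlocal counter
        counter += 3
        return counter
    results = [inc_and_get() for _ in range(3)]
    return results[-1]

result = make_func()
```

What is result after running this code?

Step 1: counter = 6.
Step 2: Three calls to inc_and_get(), each adding 3.
Step 3: Last value = 6 + 3 * 3 = 15

The answer is 15.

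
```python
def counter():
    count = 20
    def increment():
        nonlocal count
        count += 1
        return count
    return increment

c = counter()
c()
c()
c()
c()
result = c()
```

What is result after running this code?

Step 1: counter() creates closure with count = 20.
Step 2: Each c() call increments count via nonlocal. After 5 calls: 20 + 5 = 25.
Step 3: result = 25

The answer is 25.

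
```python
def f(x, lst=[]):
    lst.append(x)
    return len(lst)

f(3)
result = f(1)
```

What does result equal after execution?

Step 1: Mutable default list persists between calls.
Step 2: First call: lst = [3], len = 1. Second call: lst = [3, 1], len = 2.
Step 3: result = 2

The answer is 2.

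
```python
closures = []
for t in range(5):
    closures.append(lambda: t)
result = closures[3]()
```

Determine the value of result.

Step 1: The loop creates 5 lambdas, all referencing the same variable t.
Step 2: After the loop, t = 4 (final value).
Step 3: closures[3]() looks up t at call time and finds 4. This is the late binding gotcha. result = 4

The answer is 4.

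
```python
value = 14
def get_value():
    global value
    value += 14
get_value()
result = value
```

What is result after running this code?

Step 1: value = 14 globally.
Step 2: get_value() modifies global value: value += 14 = 28.
Step 3: result = 28

The answer is 28.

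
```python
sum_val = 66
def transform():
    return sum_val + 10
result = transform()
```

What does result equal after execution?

Step 1: sum_val = 66 is defined globally.
Step 2: transform() looks up sum_val from global scope = 66, then computes 66 + 10 = 76.
Step 3: result = 76

The answer is 76.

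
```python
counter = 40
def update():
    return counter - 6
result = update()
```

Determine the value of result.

Step 1: counter = 40 is defined globally.
Step 2: update() looks up counter from global scope = 40, then computes 40 - 6 = 34.
Step 3: result = 34

The answer is 34.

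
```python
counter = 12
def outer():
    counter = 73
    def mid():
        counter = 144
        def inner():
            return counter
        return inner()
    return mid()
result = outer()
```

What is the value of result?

Step 1: Three levels of shadowing: global 12, outer 73, mid 144.
Step 2: inner() finds counter = 144 in enclosing mid() scope.
Step 3: result = 144

The answer is 144.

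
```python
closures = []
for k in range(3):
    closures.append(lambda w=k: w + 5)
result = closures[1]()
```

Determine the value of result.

Step 1: Default argument w=k captures k's value at definition time.
Step 2: closures[1] was defined when k = 1, so w defaults to 1.
Step 3: result = 1 + 5 = 6 (default arg fixes the late binding issue)

The answer is 6.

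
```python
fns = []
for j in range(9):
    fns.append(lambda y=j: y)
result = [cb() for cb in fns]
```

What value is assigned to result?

Step 1: Default arg y=j captures j at each iteration.
Step 2: Each lambda has its own default: 0, 1, ..., 8.
Step 3: result = [0, 1, 2, 3, 4, 5, 6, 7, 8]

The answer is [0, 1, 2, 3, 4, 5, 6, 7, 8].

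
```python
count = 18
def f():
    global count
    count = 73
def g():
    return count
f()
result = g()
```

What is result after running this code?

Step 1: count = 18.
Step 2: f() sets global count = 73.
Step 3: g() reads global count = 73. result = 73

The answer is 73.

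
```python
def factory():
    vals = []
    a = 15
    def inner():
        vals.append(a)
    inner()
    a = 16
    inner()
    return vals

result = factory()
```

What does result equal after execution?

Step 1: a = 15. inner() appends current a to vals.
Step 2: First inner(): appends 15. Then a = 16.
Step 3: Second inner(): appends 16 (closure sees updated a). result = [15, 16]

The answer is [15, 16].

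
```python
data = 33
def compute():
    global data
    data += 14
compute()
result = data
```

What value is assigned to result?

Step 1: data = 33 globally.
Step 2: compute() modifies global data: data += 14 = 47.
Step 3: result = 47

The answer is 47.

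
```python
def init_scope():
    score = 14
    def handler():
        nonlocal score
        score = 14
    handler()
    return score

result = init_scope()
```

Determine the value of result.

Step 1: init_scope() sets score = 14.
Step 2: handler() uses nonlocal to reassign score = 14.
Step 3: result = 14

The answer is 14.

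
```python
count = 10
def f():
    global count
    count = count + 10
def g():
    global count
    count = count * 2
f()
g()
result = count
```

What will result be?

Step 1: count = 10.
Step 2: f() adds 10: count = 10 + 10 = 20.
Step 3: g() doubles: count = 20 * 2 = 40.
Step 4: result = 40

The answer is 40.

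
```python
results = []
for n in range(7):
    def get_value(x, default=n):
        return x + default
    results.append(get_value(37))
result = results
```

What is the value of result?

Step 1: Default argument default=n is evaluated at function definition time.
Step 2: Each iteration creates get_value with default = current n value.
Step 3: get_value(37) returns 37 + default. results = [37, 38, 39, 40, 41, 42, 43]

The answer is [37, 38, 39, 40, 41, 42, 43].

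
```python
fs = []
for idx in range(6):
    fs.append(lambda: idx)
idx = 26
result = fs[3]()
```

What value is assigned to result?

Step 1: Lambdas capture the variable idx by reference, not by value.
Step 2: After the loop, idx is reassigned to 26.
Step 3: fs[3]() looks up the current idx = 26. result = 26

The answer is 26.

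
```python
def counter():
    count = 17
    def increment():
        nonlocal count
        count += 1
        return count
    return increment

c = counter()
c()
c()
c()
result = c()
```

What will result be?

Step 1: counter() creates closure with count = 17.
Step 2: Each c() call increments count via nonlocal. After 4 calls: 17 + 4 = 21.
Step 3: result = 21

The answer is 21.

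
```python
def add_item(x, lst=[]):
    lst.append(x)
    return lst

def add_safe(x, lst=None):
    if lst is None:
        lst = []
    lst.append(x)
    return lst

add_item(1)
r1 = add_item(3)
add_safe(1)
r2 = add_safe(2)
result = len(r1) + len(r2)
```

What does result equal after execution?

Step 1: add_item shares mutable default: after 2 calls, lst = [1, 3], len = 2.
Step 2: add_safe creates fresh list each time: r2 = [2], len = 1.
Step 3: result = 2 + 1 = 3

The answer is 3.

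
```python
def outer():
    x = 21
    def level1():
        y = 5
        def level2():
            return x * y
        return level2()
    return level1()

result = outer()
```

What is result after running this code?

Step 1: x = 21 in outer. y = 5 in level1.
Step 2: level2() reads x = 21 and y = 5 from enclosing scopes.
Step 3: result = 21 * 5 = 105

The answer is 105.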